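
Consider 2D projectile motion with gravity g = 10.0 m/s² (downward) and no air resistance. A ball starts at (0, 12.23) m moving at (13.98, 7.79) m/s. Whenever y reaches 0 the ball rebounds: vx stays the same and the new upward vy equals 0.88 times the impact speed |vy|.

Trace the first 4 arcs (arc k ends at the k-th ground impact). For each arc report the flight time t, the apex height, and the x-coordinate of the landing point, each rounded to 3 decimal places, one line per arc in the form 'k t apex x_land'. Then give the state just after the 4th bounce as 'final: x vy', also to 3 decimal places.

Arc 1: start y=12.230, vy=7.790 → t=2.526, apex=15.264, x_land=35.317, impact vy=-17.472
  bounce: vy ← 0.88·17.472 = 15.376
Arc 2: start y=0.000, vy=15.376 → t=3.075, apex=11.821, x_land=78.307, impact vy=-15.376
  bounce: vy ← 0.88·15.376 = 13.531
Arc 3: start y=0.000, vy=13.531 → t=2.706, apex=9.154, x_land=116.139, impact vy=-13.531
  bounce: vy ← 0.88·13.531 = 11.907
Arc 4: start y=0.000, vy=11.907 → t=2.381, apex=7.089, x_land=149.431, impact vy=-11.907
  bounce: vy ← 0.88·11.907 = 10.478

1 2.526 15.264 35.317
2 3.075 11.821 78.307
3 2.706 9.154 116.139
4 2.381 7.089 149.431
final: 149.431 10.478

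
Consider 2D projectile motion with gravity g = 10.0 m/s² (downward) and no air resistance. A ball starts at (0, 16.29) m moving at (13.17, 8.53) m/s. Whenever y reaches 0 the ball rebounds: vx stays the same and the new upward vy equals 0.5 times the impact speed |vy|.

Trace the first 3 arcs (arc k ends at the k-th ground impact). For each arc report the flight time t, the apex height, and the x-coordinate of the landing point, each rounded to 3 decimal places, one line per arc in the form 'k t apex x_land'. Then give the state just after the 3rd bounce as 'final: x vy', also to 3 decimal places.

1 2.849 19.928 37.527
2 1.996 4.982 63.819
3 0.998 1.246 76.965
final: 76.965 2.495

Arc 1: start y=16.290, vy=8.530 → t=2.849, apex=19.928, x_land=37.527, impact vy=-19.964
  bounce: vy ← 0.5·19.964 = 9.982
Arc 2: start y=0.000, vy=9.982 → t=1.996, apex=4.982, x_land=63.819, impact vy=-9.982
  bounce: vy ← 0.5·9.982 = 4.991
Arc 3: start y=0.000, vy=4.991 → t=0.998, apex=1.246, x_land=76.965, impact vy=-4.991
  bounce: vy ← 0.5·4.991 = 2.495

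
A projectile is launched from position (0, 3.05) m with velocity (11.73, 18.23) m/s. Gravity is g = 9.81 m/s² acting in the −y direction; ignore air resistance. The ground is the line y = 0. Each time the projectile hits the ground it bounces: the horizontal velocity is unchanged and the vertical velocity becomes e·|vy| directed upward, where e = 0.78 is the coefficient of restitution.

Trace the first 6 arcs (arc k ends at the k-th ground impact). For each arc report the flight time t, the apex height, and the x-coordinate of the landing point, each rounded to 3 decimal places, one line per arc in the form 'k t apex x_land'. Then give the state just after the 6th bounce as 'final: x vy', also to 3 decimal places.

Arc 1: start y=3.050, vy=18.230 → t=3.877, apex=19.988, x_land=45.477, impact vy=-19.803
  bounce: vy ← 0.78·19.803 = 15.447
Arc 2: start y=0.000, vy=15.447 → t=3.149, apex=12.161, x_land=82.417, impact vy=-15.447
  bounce: vy ← 0.78·15.447 = 12.048
Arc 3: start y=0.000, vy=12.048 → t=2.456, apex=7.399, x_land=111.230, impact vy=-12.048
  bounce: vy ← 0.78·12.048 = 9.398
Arc 4: start y=0.000, vy=9.398 → t=1.916, apex=4.501, x_land=133.704, impact vy=-9.398
  bounce: vy ← 0.78·9.398 = 7.330
Arc 5: start y=0.000, vy=7.330 → t=1.494, apex=2.739, x_land=151.234, impact vy=-7.330
  bounce: vy ← 0.78·7.330 = 5.718
Arc 6: start y=0.000, vy=5.718 → t=1.166, apex=1.666, x_land=164.907, impact vy=-5.718
  bounce: vy ← 0.78·5.718 = 4.460

1 3.877 19.988 45.477
2 3.149 12.161 82.417
3 2.456 7.399 111.230
4 1.916 4.501 133.704
5 1.494 2.739 151.234
6 1.166 1.666 164.907
final: 164.907 4.460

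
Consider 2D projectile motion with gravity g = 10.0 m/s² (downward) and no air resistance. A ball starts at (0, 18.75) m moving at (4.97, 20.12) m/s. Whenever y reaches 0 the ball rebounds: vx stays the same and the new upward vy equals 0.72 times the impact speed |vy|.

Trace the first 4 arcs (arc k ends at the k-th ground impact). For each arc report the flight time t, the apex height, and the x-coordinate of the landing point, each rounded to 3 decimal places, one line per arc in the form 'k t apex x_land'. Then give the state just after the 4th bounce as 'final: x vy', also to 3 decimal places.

1 4.805 38.991 23.878
2 4.021 20.213 43.864
3 2.895 10.478 58.253
4 2.085 5.432 68.614
final: 68.614 7.505

Arc 1: start y=18.750, vy=20.120 → t=4.805, apex=38.991, x_land=23.878, impact vy=-27.925
  bounce: vy ← 0.72·27.925 = 20.106
Arc 2: start y=0.000, vy=20.106 → t=4.021, apex=20.213, x_land=43.864, impact vy=-20.106
  bounce: vy ← 0.72·20.106 = 14.476
Arc 3: start y=0.000, vy=14.476 → t=2.895, apex=10.478, x_land=58.253, impact vy=-14.476
  bounce: vy ← 0.72·14.476 = 10.423
Arc 4: start y=0.000, vy=10.423 → t=2.085, apex=5.432, x_land=68.614, impact vy=-10.423
  bounce: vy ← 0.72·10.423 = 7.505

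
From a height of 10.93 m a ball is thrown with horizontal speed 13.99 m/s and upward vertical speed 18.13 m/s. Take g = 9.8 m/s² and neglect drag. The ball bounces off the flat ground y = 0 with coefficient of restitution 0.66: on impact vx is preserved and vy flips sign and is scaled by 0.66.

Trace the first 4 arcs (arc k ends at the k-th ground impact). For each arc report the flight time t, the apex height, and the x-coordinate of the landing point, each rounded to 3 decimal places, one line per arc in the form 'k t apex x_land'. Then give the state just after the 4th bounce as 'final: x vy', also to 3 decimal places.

Arc 1: start y=10.930, vy=18.130 → t=4.228, apex=27.700, x_land=59.145, impact vy=-23.301
  bounce: vy ← 0.66·23.301 = 15.378
Arc 2: start y=0.000, vy=15.378 → t=3.138, apex=12.066, x_land=103.052, impact vy=-15.378
  bounce: vy ← 0.66·15.378 = 10.150
Arc 3: start y=0.000, vy=10.150 → t=2.071, apex=5.256, x_land=132.030, impact vy=-10.150
  bounce: vy ← 0.66·10.150 = 6.699
Arc 4: start y=0.000, vy=6.699 → t=1.367, apex=2.290, x_land=151.156, impact vy=-6.699
  bounce: vy ← 0.66·6.699 = 4.421

1 4.228 27.700 59.145
2 3.138 12.066 103.052
3 2.071 5.256 132.030
4 1.367 2.290 151.156
final: 151.156 4.421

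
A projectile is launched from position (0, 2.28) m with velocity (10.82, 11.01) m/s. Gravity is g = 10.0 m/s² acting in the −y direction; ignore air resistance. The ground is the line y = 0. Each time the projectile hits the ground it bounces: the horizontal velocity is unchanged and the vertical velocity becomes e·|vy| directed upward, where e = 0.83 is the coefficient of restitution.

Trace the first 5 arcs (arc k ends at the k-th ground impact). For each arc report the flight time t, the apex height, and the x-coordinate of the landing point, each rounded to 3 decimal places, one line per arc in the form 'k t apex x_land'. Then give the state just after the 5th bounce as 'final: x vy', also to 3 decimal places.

1 2.393 8.341 25.888
2 2.144 5.746 49.086
3 1.780 3.959 68.341
4 1.477 2.727 84.322
5 1.226 1.879 97.587
final: 97.587 5.088

Arc 1: start y=2.280, vy=11.010 → t=2.393, apex=8.341, x_land=25.888, impact vy=-12.916
  bounce: vy ← 0.83·12.916 = 10.720
Arc 2: start y=0.000, vy=10.720 → t=2.144, apex=5.746, x_land=49.086, impact vy=-10.720
  bounce: vy ← 0.83·10.720 = 8.898
Arc 3: start y=0.000, vy=8.898 → t=1.780, apex=3.959, x_land=68.341, impact vy=-8.898
  bounce: vy ← 0.83·8.898 = 7.385
Arc 4: start y=0.000, vy=7.385 → t=1.477, apex=2.727, x_land=84.322, impact vy=-7.385
  bounce: vy ← 0.83·7.385 = 6.130
Arc 5: start y=0.000, vy=6.130 → t=1.226, apex=1.879, x_land=97.587, impact vy=-6.130
  bounce: vy ← 0.83·6.130 = 5.088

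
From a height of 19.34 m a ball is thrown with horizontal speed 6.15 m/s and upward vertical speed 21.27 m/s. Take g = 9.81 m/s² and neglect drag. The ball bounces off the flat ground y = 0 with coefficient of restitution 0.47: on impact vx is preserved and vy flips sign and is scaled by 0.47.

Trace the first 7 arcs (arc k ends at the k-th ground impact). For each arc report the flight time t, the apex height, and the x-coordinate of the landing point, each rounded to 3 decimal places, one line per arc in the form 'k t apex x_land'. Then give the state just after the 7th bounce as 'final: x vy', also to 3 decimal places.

Arc 1: start y=19.340, vy=21.270 → t=5.108, apex=42.399, x_land=31.416, impact vy=-28.842
  bounce: vy ← 0.47·28.842 = 13.556
Arc 2: start y=0.000, vy=13.556 → t=2.764, apex=9.366, x_land=48.412, impact vy=-13.556
  bounce: vy ← 0.47·13.556 = 6.371
Arc 3: start y=0.000, vy=6.371 → t=1.299, apex=2.069, x_land=56.401, impact vy=-6.371
  bounce: vy ← 0.47·6.371 = 2.994
Arc 4: start y=0.000, vy=2.994 → t=0.610, apex=0.457, x_land=60.155, impact vy=-2.994
  bounce: vy ← 0.47·2.994 = 1.407
Arc 5: start y=0.000, vy=1.407 → t=0.287, apex=0.101, x_land=61.920, impact vy=-1.407
  bounce: vy ← 0.47·1.407 = 0.661
Arc 6: start y=0.000, vy=0.661 → t=0.135, apex=0.022, x_land=62.749, impact vy=-0.661
  bounce: vy ← 0.47·0.661 = 0.311
Arc 7: start y=0.000, vy=0.311 → t=0.063, apex=0.005, x_land=63.139, impact vy=-0.311
  bounce: vy ← 0.47·0.311 = 0.146

1 5.108 42.399 31.416
2 2.764 9.366 48.412
3 1.299 2.069 56.401
4 0.610 0.457 60.155
5 0.287 0.101 61.920
6 0.135 0.022 62.749
7 0.063 0.005 63.139
final: 63.139 0.146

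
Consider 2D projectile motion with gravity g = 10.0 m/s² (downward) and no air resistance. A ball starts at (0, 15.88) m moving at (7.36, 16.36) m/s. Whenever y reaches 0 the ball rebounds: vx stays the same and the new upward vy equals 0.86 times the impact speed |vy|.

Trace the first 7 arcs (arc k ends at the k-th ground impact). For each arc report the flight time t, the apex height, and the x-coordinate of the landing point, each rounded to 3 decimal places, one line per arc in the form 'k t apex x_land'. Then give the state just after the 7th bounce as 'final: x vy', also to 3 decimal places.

1 4.055 29.262 29.846
2 4.161 21.643 60.471
3 3.578 16.007 86.809
4 3.077 11.839 109.459
5 2.647 8.756 128.938
6 2.276 6.476 145.691
7 1.957 4.790 160.097
final: 160.097 8.417

Arc 1: start y=15.880, vy=16.360 → t=4.055, apex=29.262, x_land=29.846, impact vy=-24.192
  bounce: vy ← 0.86·24.192 = 20.805
Arc 2: start y=0.000, vy=20.805 → t=4.161, apex=21.643, x_land=60.471, impact vy=-20.805
  bounce: vy ← 0.86·20.805 = 17.892
Arc 3: start y=0.000, vy=17.892 → t=3.578, apex=16.007, x_land=86.809, impact vy=-17.892
  bounce: vy ← 0.86·17.892 = 15.387
Arc 4: start y=0.000, vy=15.387 → t=3.077, apex=11.839, x_land=109.459, impact vy=-15.387
  bounce: vy ← 0.86·15.387 = 13.233
Arc 5: start y=0.000, vy=13.233 → t=2.647, apex=8.756, x_land=128.938, impact vy=-13.233
  bounce: vy ← 0.86·13.233 = 11.381
Arc 6: start y=0.000, vy=11.381 → t=2.276, apex=6.476, x_land=145.691, impact vy=-11.381
  bounce: vy ← 0.86·11.381 = 9.787
Arc 7: start y=0.000, vy=9.787 → t=1.957, apex=4.790, x_land=160.097, impact vy=-9.787
  bounce: vy ← 0.86·9.787 = 8.417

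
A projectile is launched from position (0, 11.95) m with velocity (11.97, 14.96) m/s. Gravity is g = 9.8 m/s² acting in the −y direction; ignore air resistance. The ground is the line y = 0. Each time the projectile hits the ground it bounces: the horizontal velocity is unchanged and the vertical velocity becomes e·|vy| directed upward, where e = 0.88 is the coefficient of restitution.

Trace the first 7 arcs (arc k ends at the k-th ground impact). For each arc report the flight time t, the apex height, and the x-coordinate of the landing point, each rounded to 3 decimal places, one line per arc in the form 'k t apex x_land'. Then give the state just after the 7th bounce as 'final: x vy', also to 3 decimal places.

Arc 1: start y=11.950, vy=14.960 → t=3.710, apex=23.368, x_land=44.413, impact vy=-21.401
  bounce: vy ← 0.88·21.401 = 18.833
Arc 2: start y=0.000, vy=18.833 → t=3.844, apex=18.097, x_land=90.420, impact vy=-18.833
  bounce: vy ← 0.88·18.833 = 16.573
Arc 3: start y=0.000, vy=16.573 → t=3.382, apex=14.014, x_land=130.906, impact vy=-16.573
  bounce: vy ← 0.88·16.573 = 14.584
Arc 4: start y=0.000, vy=14.584 → t=2.976, apex=10.852, x_land=166.534, impact vy=-14.584
  bounce: vy ← 0.88·14.584 = 12.834
Arc 5: start y=0.000, vy=12.834 → t=2.619, apex=8.404, x_land=197.886, impact vy=-12.834
  bounce: vy ← 0.88·12.834 = 11.294
Arc 6: start y=0.000, vy=11.294 → t=2.305, apex=6.508, x_land=225.476, impact vy=-11.294
  bounce: vy ← 0.88·11.294 = 9.939
Arc 7: start y=0.000, vy=9.939 → t=2.028, apex=5.040, x_land=249.756, impact vy=-9.939
  bounce: vy ← 0.88·9.939 = 8.746

1 3.710 23.368 44.413
2 3.844 18.097 90.420
3 3.382 14.014 130.906
4 2.976 10.852 166.534
5 2.619 8.404 197.886
6 2.305 6.508 225.476
7 2.028 5.040 249.756
final: 249.756 8.746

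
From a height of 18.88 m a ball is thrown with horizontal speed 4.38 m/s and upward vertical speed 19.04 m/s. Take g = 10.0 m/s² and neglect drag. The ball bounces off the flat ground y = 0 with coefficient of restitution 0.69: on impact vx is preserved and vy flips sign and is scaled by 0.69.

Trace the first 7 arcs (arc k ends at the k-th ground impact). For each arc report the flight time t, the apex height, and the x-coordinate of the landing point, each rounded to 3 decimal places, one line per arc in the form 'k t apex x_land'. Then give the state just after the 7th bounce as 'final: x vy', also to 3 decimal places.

1 4.625 37.006 20.255
2 3.754 17.619 36.699
3 2.590 8.388 48.046
4 1.787 3.994 55.875
5 1.233 1.901 61.276
6 0.851 0.905 65.004
7 0.587 0.431 67.576
final: 67.576 2.026

Arc 1: start y=18.880, vy=19.040 → t=4.625, apex=37.006, x_land=20.255, impact vy=-27.205
  bounce: vy ← 0.69·27.205 = 18.772
Arc 2: start y=0.000, vy=18.772 → t=3.754, apex=17.619, x_land=36.699, impact vy=-18.772
  bounce: vy ← 0.69·18.772 = 12.952
Arc 3: start y=0.000, vy=12.952 → t=2.590, apex=8.388, x_land=48.046, impact vy=-12.952
  bounce: vy ← 0.69·12.952 = 8.937
Arc 4: start y=0.000, vy=8.937 → t=1.787, apex=3.994, x_land=55.875, impact vy=-8.937
  bounce: vy ← 0.69·8.937 = 6.167
Arc 5: start y=0.000, vy=6.167 → t=1.233, apex=1.901, x_land=61.276, impact vy=-6.167
  bounce: vy ← 0.69·6.167 = 4.255
Arc 6: start y=0.000, vy=4.255 → t=0.851, apex=0.905, x_land=65.004, impact vy=-4.255
  bounce: vy ← 0.69·4.255 = 2.936
Arc 7: start y=0.000, vy=2.936 → t=0.587, apex=0.431, x_land=67.576, impact vy=-2.936
  bounce: vy ← 0.69·2.936 = 2.026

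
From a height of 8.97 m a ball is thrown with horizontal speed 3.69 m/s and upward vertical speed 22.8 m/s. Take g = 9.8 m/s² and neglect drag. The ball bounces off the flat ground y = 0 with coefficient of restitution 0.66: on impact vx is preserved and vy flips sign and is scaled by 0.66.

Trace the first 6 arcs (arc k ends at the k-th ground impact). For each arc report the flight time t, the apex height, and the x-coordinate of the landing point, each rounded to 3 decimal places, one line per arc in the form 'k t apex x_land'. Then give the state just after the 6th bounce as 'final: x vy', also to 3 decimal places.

Arc 1: start y=8.970, vy=22.800 → t=5.018, apex=35.492, x_land=18.516, impact vy=-26.375
  bounce: vy ← 0.66·26.375 = 17.408
Arc 2: start y=0.000, vy=17.408 → t=3.553, apex=15.461, x_land=31.625, impact vy=-17.408
  bounce: vy ← 0.66·17.408 = 11.489
Arc 3: start y=0.000, vy=11.489 → t=2.345, apex=6.735, x_land=40.277, impact vy=-11.489
  bounce: vy ← 0.66·11.489 = 7.583
Arc 4: start y=0.000, vy=7.583 → t=1.548, apex=2.934, x_land=45.987, impact vy=-7.583
  bounce: vy ← 0.66·7.583 = 5.005
Arc 5: start y=0.000, vy=5.005 → t=1.021, apex=1.278, x_land=49.756, impact vy=-5.005
  bounce: vy ← 0.66·5.005 = 3.303
Arc 6: start y=0.000, vy=3.303 → t=0.674, apex=0.557, x_land=52.243, impact vy=-3.303
  bounce: vy ← 0.66·3.303 = 2.180

1 5.018 35.492 18.516
2 3.553 15.461 31.625
3 2.345 6.735 40.277
4 1.548 2.934 45.987
5 1.021 1.278 49.756
6 0.674 0.557 52.243
final: 52.243 2.180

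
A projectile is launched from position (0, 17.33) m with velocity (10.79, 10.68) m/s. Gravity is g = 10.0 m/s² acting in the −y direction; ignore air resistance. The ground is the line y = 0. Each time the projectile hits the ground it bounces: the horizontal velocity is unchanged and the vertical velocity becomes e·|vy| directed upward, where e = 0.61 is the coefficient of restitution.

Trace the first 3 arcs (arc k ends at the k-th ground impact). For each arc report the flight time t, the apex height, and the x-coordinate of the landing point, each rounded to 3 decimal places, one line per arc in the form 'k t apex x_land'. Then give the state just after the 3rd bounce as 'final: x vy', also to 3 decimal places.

Arc 1: start y=17.330, vy=10.680 → t=3.214, apex=23.033, x_land=34.682, impact vy=-21.463
  bounce: vy ← 0.61·21.463 = 13.092
Arc 2: start y=0.000, vy=13.092 → t=2.618, apex=8.571, x_land=62.936, impact vy=-13.092
  bounce: vy ← 0.61·13.092 = 7.986
Arc 3: start y=0.000, vy=7.986 → t=1.597, apex=3.189, x_land=80.171, impact vy=-7.986
  bounce: vy ← 0.61·7.986 = 4.872

1 3.214 23.033 34.682
2 2.618 8.571 62.936
3 1.597 3.189 80.171
final: 80.171 4.872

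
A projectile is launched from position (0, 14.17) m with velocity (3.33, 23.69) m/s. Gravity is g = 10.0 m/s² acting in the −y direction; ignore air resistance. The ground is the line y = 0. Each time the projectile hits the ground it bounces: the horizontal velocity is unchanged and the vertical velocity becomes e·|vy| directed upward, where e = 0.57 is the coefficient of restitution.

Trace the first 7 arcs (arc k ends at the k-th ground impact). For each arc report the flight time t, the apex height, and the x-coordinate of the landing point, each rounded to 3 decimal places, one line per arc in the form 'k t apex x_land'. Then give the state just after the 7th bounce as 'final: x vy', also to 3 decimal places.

Arc 1: start y=14.170, vy=23.690 → t=5.275, apex=42.231, x_land=17.567, impact vy=-29.062
  bounce: vy ← 0.57·29.062 = 16.565
Arc 2: start y=0.000, vy=16.565 → t=3.313, apex=13.721, x_land=28.599, impact vy=-16.565
  bounce: vy ← 0.57·16.565 = 9.442
Arc 3: start y=0.000, vy=9.442 → t=1.888, apex=4.458, x_land=34.888, impact vy=-9.442
  bounce: vy ← 0.57·9.442 = 5.382
Arc 4: start y=0.000, vy=5.382 → t=1.076, apex=1.448, x_land=38.472, impact vy=-5.382
  bounce: vy ← 0.57·5.382 = 3.068
Arc 5: start y=0.000, vy=3.068 → t=0.614, apex=0.471, x_land=40.515, impact vy=-3.068
  bounce: vy ← 0.57·3.068 = 1.749
Arc 6: start y=0.000, vy=1.749 → t=0.350, apex=0.153, x_land=41.680, impact vy=-1.749
  bounce: vy ← 0.57·1.749 = 0.997
Arc 7: start y=0.000, vy=0.997 → t=0.199, apex=0.050, x_land=42.344, impact vy=-0.997
  bounce: vy ← 0.57·0.997 = 0.568

1 5.275 42.231 17.567
2 3.313 13.721 28.599
3 1.888 4.458 34.888
4 1.076 1.448 38.472
5 0.614 0.471 40.515
6 0.350 0.153 41.680
7 0.199 0.050 42.344
final: 42.344 0.568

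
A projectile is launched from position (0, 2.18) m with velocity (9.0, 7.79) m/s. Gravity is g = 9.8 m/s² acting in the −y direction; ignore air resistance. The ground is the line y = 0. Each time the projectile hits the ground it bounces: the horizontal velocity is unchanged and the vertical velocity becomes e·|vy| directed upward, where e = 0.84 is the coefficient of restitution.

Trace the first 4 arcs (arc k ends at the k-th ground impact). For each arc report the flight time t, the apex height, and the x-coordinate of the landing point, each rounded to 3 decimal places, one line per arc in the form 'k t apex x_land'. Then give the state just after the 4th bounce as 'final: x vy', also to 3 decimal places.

1 1.833 5.276 16.493
2 1.743 3.723 32.183
3 1.464 2.627 45.362
4 1.230 1.853 56.433
final: 56.433 5.063

Arc 1: start y=2.180, vy=7.790 → t=1.833, apex=5.276, x_land=16.493, impact vy=-10.169
  bounce: vy ← 0.84·10.169 = 8.542
Arc 2: start y=0.000, vy=8.542 → t=1.743, apex=3.723, x_land=32.183, impact vy=-8.542
  bounce: vy ← 0.84·8.542 = 7.175
Arc 3: start y=0.000, vy=7.175 → t=1.464, apex=2.627, x_land=45.362, impact vy=-7.175
  bounce: vy ← 0.84·7.175 = 6.027
Arc 4: start y=0.000, vy=6.027 → t=1.230, apex=1.853, x_land=56.433, impact vy=-6.027
  bounce: vy ← 0.84·6.027 = 5.063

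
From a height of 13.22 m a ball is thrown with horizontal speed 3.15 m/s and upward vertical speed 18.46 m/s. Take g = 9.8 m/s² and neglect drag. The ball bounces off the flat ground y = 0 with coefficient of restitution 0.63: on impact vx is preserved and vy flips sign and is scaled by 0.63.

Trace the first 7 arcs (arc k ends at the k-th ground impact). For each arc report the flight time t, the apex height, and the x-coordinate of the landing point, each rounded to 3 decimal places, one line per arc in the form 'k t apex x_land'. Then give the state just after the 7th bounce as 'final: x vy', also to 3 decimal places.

1 4.383 30.606 13.806
2 3.149 12.148 23.726
3 1.984 4.821 29.975
4 1.250 1.914 33.912
5 0.787 0.760 36.392
6 0.496 0.301 37.955
7 0.313 0.120 38.939
final: 38.939 0.965

Arc 1: start y=13.220, vy=18.460 → t=4.383, apex=30.606, x_land=13.806, impact vy=-24.493
  bounce: vy ← 0.63·24.493 = 15.430
Arc 2: start y=0.000, vy=15.430 → t=3.149, apex=12.148, x_land=23.726, impact vy=-15.430
  bounce: vy ← 0.63·15.430 = 9.721
Arc 3: start y=0.000, vy=9.721 → t=1.984, apex=4.821, x_land=29.975, impact vy=-9.721
  bounce: vy ← 0.63·9.721 = 6.124
Arc 4: start y=0.000, vy=6.124 → t=1.250, apex=1.914, x_land=33.912, impact vy=-6.124
  bounce: vy ← 0.63·6.124 = 3.858
Arc 5: start y=0.000, vy=3.858 → t=0.787, apex=0.760, x_land=36.392, impact vy=-3.858
  bounce: vy ← 0.63·3.858 = 2.431
Arc 6: start y=0.000, vy=2.431 → t=0.496, apex=0.301, x_land=37.955, impact vy=-2.431
  bounce: vy ← 0.63·2.431 = 1.531
Arc 7: start y=0.000, vy=1.531 → t=0.313, apex=0.120, x_land=38.939, impact vy=-1.531
  bounce: vy ← 0.63·1.531 = 0.965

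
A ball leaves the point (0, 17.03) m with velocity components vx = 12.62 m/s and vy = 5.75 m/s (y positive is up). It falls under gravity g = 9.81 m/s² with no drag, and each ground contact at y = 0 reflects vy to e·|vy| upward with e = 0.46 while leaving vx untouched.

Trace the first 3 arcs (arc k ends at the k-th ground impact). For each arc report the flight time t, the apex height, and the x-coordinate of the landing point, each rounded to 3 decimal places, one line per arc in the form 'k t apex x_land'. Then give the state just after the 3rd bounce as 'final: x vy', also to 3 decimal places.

1 2.539 18.715 32.048
2 1.797 3.960 54.727
3 0.827 0.838 65.160
final: 65.160 1.865

Arc 1: start y=17.030, vy=5.750 → t=2.539, apex=18.715, x_land=32.048, impact vy=-19.162
  bounce: vy ← 0.46·19.162 = 8.815
Arc 2: start y=0.000, vy=8.815 → t=1.797, apex=3.960, x_land=54.727, impact vy=-8.815
  bounce: vy ← 0.46·8.815 = 4.055
Arc 3: start y=0.000, vy=4.055 → t=0.827, apex=0.838, x_land=65.160, impact vy=-4.055
  bounce: vy ← 0.46·4.055 = 1.865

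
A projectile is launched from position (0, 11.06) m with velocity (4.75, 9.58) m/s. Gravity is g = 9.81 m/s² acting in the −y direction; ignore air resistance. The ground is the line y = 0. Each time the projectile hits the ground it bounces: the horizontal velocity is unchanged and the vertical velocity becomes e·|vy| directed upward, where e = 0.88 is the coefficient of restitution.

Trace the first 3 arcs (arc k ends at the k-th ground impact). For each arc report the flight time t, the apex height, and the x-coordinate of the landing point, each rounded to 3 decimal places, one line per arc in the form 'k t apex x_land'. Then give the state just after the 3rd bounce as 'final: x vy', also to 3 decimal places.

Arc 1: start y=11.060, vy=9.580 → t=2.768, apex=15.738, x_land=13.147, impact vy=-17.572
  bounce: vy ← 0.88·17.572 = 15.463
Arc 2: start y=0.000, vy=15.463 → t=3.153, apex=12.187, x_land=28.122, impact vy=-15.463
  bounce: vy ← 0.88·15.463 = 13.608
Arc 3: start y=0.000, vy=13.608 → t=2.774, apex=9.438, x_land=41.299, impact vy=-13.608
  bounce: vy ← 0.88·13.608 = 11.975

1 2.768 15.738 13.147
2 3.153 12.187 28.122
3 2.774 9.438 41.299
final: 41.299 11.975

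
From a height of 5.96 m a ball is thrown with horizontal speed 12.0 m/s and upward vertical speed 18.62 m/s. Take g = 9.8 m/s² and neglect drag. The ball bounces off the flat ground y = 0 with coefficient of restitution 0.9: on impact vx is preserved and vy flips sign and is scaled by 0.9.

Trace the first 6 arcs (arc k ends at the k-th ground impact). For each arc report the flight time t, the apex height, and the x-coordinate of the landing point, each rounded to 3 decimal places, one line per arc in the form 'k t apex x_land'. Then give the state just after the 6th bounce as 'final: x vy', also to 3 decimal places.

Arc 1: start y=5.960, vy=18.620 → t=4.097, apex=23.649, x_land=49.163, impact vy=-21.530
  bounce: vy ← 0.9·21.530 = 19.377
Arc 2: start y=0.000, vy=19.377 → t=3.954, apex=19.156, x_land=96.616, impact vy=-19.377
  bounce: vy ← 0.9·19.377 = 17.439
Arc 3: start y=0.000, vy=17.439 → t=3.559, apex=15.516, x_land=139.323, impact vy=-17.439
  bounce: vy ← 0.9·17.439 = 15.695
Arc 4: start y=0.000, vy=15.695 → t=3.203, apex=12.568, x_land=177.760, impact vy=-15.695
  bounce: vy ← 0.9·15.695 = 14.126
Arc 5: start y=0.000, vy=14.126 → t=2.883, apex=10.180, x_land=212.353, impact vy=-14.126
  bounce: vy ← 0.9·14.126 = 12.713
Arc 6: start y=0.000, vy=12.713 → t=2.594, apex=8.246, x_land=243.487, impact vy=-12.713
  bounce: vy ← 0.9·12.713 = 11.442

1 4.097 23.649 49.163
2 3.954 19.156 96.616
3 3.559 15.516 139.323
4 3.203 12.568 177.760
5 2.883 10.180 212.353
6 2.594 8.246 243.487
final: 243.487 11.442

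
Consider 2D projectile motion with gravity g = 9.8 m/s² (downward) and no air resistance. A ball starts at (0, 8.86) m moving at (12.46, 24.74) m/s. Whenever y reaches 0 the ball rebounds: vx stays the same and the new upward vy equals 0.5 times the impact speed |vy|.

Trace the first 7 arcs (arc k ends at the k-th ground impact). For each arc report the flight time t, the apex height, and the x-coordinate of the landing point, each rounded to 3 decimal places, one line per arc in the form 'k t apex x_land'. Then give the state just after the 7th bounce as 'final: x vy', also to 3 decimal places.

1 5.385 40.088 67.094
2 2.860 10.022 102.733
3 1.430 2.505 120.553
4 0.715 0.626 129.463
5 0.358 0.157 133.918
6 0.179 0.039 136.145
7 0.089 0.010 137.259
final: 137.259 0.219

Arc 1: start y=8.860, vy=24.740 → t=5.385, apex=40.088, x_land=67.094, impact vy=-28.031
  bounce: vy ← 0.5·28.031 = 14.015
Arc 2: start y=0.000, vy=14.015 → t=2.860, apex=10.022, x_land=102.733, impact vy=-14.015
  bounce: vy ← 0.5·14.015 = 7.008
Arc 3: start y=0.000, vy=7.008 → t=1.430, apex=2.505, x_land=120.553, impact vy=-7.008
  bounce: vy ← 0.5·7.008 = 3.504
Arc 4: start y=0.000, vy=3.504 → t=0.715, apex=0.626, x_land=129.463, impact vy=-3.504
  bounce: vy ← 0.5·3.504 = 1.752
Arc 5: start y=0.000, vy=1.752 → t=0.358, apex=0.157, x_land=133.918, impact vy=-1.752
  bounce: vy ← 0.5·1.752 = 0.876
Arc 6: start y=0.000, vy=0.876 → t=0.179, apex=0.039, x_land=136.145, impact vy=-0.876
  bounce: vy ← 0.5·0.876 = 0.438
Arc 7: start y=0.000, vy=0.438 → t=0.089, apex=0.010, x_land=137.259, impact vy=-0.438
  bounce: vy ← 0.5·0.438 = 0.219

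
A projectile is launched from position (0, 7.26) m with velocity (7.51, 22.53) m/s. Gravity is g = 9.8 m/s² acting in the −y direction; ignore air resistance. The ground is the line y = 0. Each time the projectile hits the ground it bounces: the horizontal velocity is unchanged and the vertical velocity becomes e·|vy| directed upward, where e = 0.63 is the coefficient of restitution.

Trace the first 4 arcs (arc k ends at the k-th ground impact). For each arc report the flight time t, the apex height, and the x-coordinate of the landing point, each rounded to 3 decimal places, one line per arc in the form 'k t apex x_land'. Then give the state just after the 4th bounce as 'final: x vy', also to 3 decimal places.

Arc 1: start y=7.260, vy=22.530 → t=4.900, apex=33.158, x_land=36.801, impact vy=-25.493
  bounce: vy ← 0.63·25.493 = 16.061
Arc 2: start y=0.000, vy=16.061 → t=3.278, apex=13.160, x_land=61.417, impact vy=-16.061
  bounce: vy ← 0.63·16.061 = 10.118
Arc 3: start y=0.000, vy=10.118 → t=2.065, apex=5.223, x_land=76.924, impact vy=-10.118
  bounce: vy ← 0.63·10.118 = 6.374
Arc 4: start y=0.000, vy=6.374 → t=1.301, apex=2.073, x_land=86.694, impact vy=-6.374
  bounce: vy ← 0.63·6.374 = 4.016

1 4.900 33.158 36.801
2 3.278 13.160 61.417
3 2.065 5.223 76.924
4 1.301 2.073 86.694
final: 86.694 4.016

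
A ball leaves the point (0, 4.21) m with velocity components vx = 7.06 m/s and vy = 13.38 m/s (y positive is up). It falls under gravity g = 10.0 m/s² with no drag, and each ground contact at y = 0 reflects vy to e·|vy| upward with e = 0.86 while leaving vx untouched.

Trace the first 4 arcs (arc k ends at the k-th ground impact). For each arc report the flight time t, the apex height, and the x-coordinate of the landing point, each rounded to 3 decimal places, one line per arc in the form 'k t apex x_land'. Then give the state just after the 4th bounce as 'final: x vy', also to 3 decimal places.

Arc 1: start y=4.210, vy=13.380 → t=2.960, apex=13.161, x_land=20.901, impact vy=-16.224
  bounce: vy ← 0.86·16.224 = 13.953
Arc 2: start y=0.000, vy=13.953 → t=2.791, apex=9.734, x_land=40.602, impact vy=-13.953
  bounce: vy ← 0.86·13.953 = 11.999
Arc 3: start y=0.000, vy=11.999 → t=2.400, apex=7.199, x_land=57.545, impact vy=-11.999
  bounce: vy ← 0.86·11.999 = 10.319
Arc 4: start y=0.000, vy=10.319 → t=2.064, apex=5.325, x_land=72.116, impact vy=-10.319
  bounce: vy ← 0.86·10.319 = 8.875

1 2.960 13.161 20.901
2 2.791 9.734 40.602
3 2.400 7.199 57.545
4 2.064 5.325 72.116
final: 72.116 8.875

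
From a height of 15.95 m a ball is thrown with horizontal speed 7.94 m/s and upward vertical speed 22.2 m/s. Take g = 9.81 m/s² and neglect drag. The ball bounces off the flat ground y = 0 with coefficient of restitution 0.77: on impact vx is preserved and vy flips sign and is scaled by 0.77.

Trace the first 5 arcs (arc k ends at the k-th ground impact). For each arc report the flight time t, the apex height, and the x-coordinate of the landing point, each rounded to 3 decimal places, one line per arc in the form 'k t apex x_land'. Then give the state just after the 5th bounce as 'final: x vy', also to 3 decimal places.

1 5.157 41.069 40.943
2 4.456 24.350 76.325
3 3.431 14.437 103.569
4 2.642 8.560 124.547
5 2.034 5.075 140.700
final: 140.700 7.684

Arc 1: start y=15.950, vy=22.200 → t=5.157, apex=41.069, x_land=40.943, impact vy=-28.386
  bounce: vy ← 0.77·28.386 = 21.857
Arc 2: start y=0.000, vy=21.857 → t=4.456, apex=24.350, x_land=76.325, impact vy=-21.857
  bounce: vy ← 0.77·21.857 = 16.830
Arc 3: start y=0.000, vy=16.830 → t=3.431, apex=14.437, x_land=103.569, impact vy=-16.830
  bounce: vy ← 0.77·16.830 = 12.959
Arc 4: start y=0.000, vy=12.959 → t=2.642, apex=8.560, x_land=124.547, impact vy=-12.959
  bounce: vy ← 0.77·12.959 = 9.979
Arc 5: start y=0.000, vy=9.979 → t=2.034, apex=5.075, x_land=140.700, impact vy=-9.979
  bounce: vy ← 0.77·9.979 = 7.684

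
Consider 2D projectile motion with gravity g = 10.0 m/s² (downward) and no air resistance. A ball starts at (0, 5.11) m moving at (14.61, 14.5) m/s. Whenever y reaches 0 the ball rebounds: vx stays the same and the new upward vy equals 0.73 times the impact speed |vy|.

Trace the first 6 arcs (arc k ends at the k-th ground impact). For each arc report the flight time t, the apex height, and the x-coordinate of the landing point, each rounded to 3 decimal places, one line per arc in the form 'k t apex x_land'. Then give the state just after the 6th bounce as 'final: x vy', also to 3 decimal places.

Arc 1: start y=5.110, vy=14.500 → t=3.218, apex=15.622, x_land=47.010, impact vy=-17.676
  bounce: vy ← 0.73·17.676 = 12.904
Arc 2: start y=0.000, vy=12.904 → t=2.581, apex=8.325, x_land=84.714, impact vy=-12.904
  bounce: vy ← 0.73·12.904 = 9.420
Arc 3: start y=0.000, vy=9.420 → t=1.884, apex=4.437, x_land=112.238, impact vy=-9.420
  bounce: vy ← 0.73·9.420 = 6.876
Arc 4: start y=0.000, vy=6.876 → t=1.375, apex=2.364, x_land=132.331, impact vy=-6.876
  bounce: vy ← 0.73·6.876 = 5.020
Arc 5: start y=0.000, vy=5.020 → t=1.004, apex=1.260, x_land=146.999, impact vy=-5.020
  bounce: vy ← 0.73·5.020 = 3.664
Arc 6: start y=0.000, vy=3.664 → t=0.733, apex=0.671, x_land=157.706, impact vy=-3.664
  bounce: vy ← 0.73·3.664 = 2.675

1 3.218 15.622 47.010
2 2.581 8.325 84.714
3 1.884 4.437 112.238
4 1.375 2.364 132.331
5 1.004 1.260 146.999
6 0.733 0.671 157.706
final: 157.706 2.675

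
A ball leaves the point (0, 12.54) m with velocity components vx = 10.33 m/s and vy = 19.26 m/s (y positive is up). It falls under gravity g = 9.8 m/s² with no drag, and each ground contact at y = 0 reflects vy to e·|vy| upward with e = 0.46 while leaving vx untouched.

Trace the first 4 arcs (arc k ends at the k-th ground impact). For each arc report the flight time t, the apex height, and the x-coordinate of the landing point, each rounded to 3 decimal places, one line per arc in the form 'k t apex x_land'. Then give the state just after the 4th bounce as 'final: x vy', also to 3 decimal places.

1 4.499 31.466 46.479
2 2.331 6.658 70.562
3 1.072 1.409 81.640
4 0.493 0.298 86.736
final: 86.736 1.112

Arc 1: start y=12.540, vy=19.260 → t=4.499, apex=31.466, x_land=46.479, impact vy=-24.834
  bounce: vy ← 0.46·24.834 = 11.424
Arc 2: start y=0.000, vy=11.424 → t=2.331, apex=6.658, x_land=70.562, impact vy=-11.424
  bounce: vy ← 0.46·11.424 = 5.255
Arc 3: start y=0.000, vy=5.255 → t=1.072, apex=1.409, x_land=81.640, impact vy=-5.255
  bounce: vy ← 0.46·5.255 = 2.417
Arc 4: start y=0.000, vy=2.417 → t=0.493, apex=0.298, x_land=86.736, impact vy=-2.417
  bounce: vy ← 0.46·2.417 = 1.112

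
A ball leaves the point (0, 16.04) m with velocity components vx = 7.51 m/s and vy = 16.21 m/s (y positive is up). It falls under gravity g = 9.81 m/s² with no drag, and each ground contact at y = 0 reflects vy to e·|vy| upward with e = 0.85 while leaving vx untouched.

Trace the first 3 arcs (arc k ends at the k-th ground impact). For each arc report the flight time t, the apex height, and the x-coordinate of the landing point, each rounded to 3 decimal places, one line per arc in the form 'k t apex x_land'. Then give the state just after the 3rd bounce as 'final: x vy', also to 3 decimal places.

1 4.102 29.433 30.806
2 4.164 21.265 62.080
3 3.540 15.364 88.663
final: 88.663 14.758

Arc 1: start y=16.040, vy=16.210 → t=4.102, apex=29.433, x_land=30.806, impact vy=-24.031
  bounce: vy ← 0.85·24.031 = 20.426
Arc 2: start y=0.000, vy=20.426 → t=4.164, apex=21.265, x_land=62.080, impact vy=-20.426
  bounce: vy ← 0.85·20.426 = 17.362
Arc 3: start y=0.000, vy=17.362 → t=3.540, apex=15.364, x_land=88.663, impact vy=-17.362
  bounce: vy ← 0.85·17.362 = 14.758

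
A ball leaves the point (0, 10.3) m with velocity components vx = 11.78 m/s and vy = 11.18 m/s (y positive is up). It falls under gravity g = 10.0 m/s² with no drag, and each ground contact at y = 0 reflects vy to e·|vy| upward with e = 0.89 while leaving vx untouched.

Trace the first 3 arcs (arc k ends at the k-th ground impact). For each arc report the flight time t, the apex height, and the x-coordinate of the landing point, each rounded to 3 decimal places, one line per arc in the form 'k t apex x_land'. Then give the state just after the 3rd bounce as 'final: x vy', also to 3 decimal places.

Arc 1: start y=10.300, vy=11.180 → t=2.937, apex=16.550, x_land=34.602, impact vy=-18.193
  bounce: vy ← 0.89·18.193 = 16.192
Arc 2: start y=0.000, vy=16.192 → t=3.238, apex=13.109, x_land=72.750, impact vy=-16.192
  bounce: vy ← 0.89·16.192 = 14.411
Arc 3: start y=0.000, vy=14.411 → t=2.882, apex=10.384, x_land=106.702, impact vy=-14.411
  bounce: vy ← 0.89·14.411 = 12.826

1 2.937 16.550 34.602
2 3.238 13.109 72.750
3 2.882 10.384 106.702
final: 106.702 12.826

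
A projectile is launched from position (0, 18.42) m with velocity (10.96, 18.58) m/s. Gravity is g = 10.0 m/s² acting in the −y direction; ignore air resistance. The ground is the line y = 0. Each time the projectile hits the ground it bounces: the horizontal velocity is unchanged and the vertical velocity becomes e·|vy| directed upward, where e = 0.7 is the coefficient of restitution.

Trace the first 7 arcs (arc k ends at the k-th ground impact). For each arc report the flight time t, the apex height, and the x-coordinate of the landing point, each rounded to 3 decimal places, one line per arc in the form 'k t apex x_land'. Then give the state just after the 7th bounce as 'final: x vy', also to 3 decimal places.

Arc 1: start y=18.420, vy=18.580 → t=4.529, apex=35.681, x_land=49.642, impact vy=-26.714
  bounce: vy ← 0.7·26.714 = 18.700
Arc 2: start y=0.000, vy=18.700 → t=3.740, apex=17.484, x_land=90.631, impact vy=-18.700
  bounce: vy ← 0.7·18.700 = 13.090
Arc 3: start y=0.000, vy=13.090 → t=2.618, apex=8.567, x_land=119.324, impact vy=-13.090
  bounce: vy ← 0.7·13.090 = 9.163
Arc 4: start y=0.000, vy=9.163 → t=1.833, apex=4.198, x_land=139.408, impact vy=-9.163
  bounce: vy ← 0.7·9.163 = 6.414
Arc 5: start y=0.000, vy=6.414 → t=1.283, apex=2.057, x_land=153.468, impact vy=-6.414
  bounce: vy ← 0.7·6.414 = 4.490
Arc 6: start y=0.000, vy=4.490 → t=0.898, apex=1.008, x_land=163.309, impact vy=-4.490
  bounce: vy ← 0.7·4.490 = 3.143
Arc 7: start y=0.000, vy=3.143 → t=0.629, apex=0.494, x_land=170.198, impact vy=-3.143
  bounce: vy ← 0.7·3.143 = 2.200

1 4.529 35.681 49.642
2 3.740 17.484 90.631
3 2.618 8.567 119.324
4 1.833 4.198 139.408
5 1.283 2.057 153.468
6 0.898 1.008 163.309
7 0.629 0.494 170.198
final: 170.198 2.200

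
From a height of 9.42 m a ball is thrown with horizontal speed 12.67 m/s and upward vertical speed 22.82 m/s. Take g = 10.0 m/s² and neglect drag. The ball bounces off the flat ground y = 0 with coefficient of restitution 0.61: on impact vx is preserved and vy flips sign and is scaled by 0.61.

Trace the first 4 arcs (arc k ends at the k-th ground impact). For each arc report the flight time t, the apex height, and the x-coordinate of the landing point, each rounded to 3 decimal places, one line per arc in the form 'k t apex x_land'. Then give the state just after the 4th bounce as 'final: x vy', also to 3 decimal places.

Arc 1: start y=9.420, vy=22.820 → t=4.945, apex=35.458, x_land=62.653, impact vy=-26.630
  bounce: vy ← 0.61·26.630 = 16.244
Arc 2: start y=0.000, vy=16.244 → t=3.249, apex=13.194, x_land=103.816, impact vy=-16.244
  bounce: vy ← 0.61·16.244 = 9.909
Arc 3: start y=0.000, vy=9.909 → t=1.982, apex=4.909, x_land=128.925, impact vy=-9.909
  bounce: vy ← 0.61·9.909 = 6.044
Arc 4: start y=0.000, vy=6.044 → t=1.209, apex=1.827, x_land=144.242, impact vy=-6.044
  bounce: vy ← 0.61·6.044 = 3.687

1 4.945 35.458 62.653
2 3.249 13.194 103.816
3 1.982 4.909 128.925
4 1.209 1.827 144.242
final: 144.242 3.687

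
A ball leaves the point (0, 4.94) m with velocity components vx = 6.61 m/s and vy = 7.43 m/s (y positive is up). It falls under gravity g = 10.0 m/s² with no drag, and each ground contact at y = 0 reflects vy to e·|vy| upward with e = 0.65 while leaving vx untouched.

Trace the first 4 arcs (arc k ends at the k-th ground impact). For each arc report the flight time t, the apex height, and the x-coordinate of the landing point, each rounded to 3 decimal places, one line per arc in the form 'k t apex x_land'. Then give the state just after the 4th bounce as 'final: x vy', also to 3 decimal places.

Arc 1: start y=4.940, vy=7.430 → t=1.984, apex=7.700, x_land=13.114, impact vy=-12.410
  bounce: vy ← 0.65·12.410 = 8.066
Arc 2: start y=0.000, vy=8.066 → t=1.613, apex=3.253, x_land=23.778, impact vy=-8.066
  bounce: vy ← 0.65·8.066 = 5.243
Arc 3: start y=0.000, vy=5.243 → t=1.049, apex=1.375, x_land=30.709, impact vy=-5.243
  bounce: vy ← 0.65·5.243 = 3.408
Arc 4: start y=0.000, vy=3.408 → t=0.682, apex=0.581, x_land=35.215, impact vy=-3.408
  bounce: vy ← 0.65·3.408 = 2.215

1 1.984 7.700 13.114
2 1.613 3.253 23.778
3 1.049 1.375 30.709
4 0.682 0.581 35.215
final: 35.215 2.215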